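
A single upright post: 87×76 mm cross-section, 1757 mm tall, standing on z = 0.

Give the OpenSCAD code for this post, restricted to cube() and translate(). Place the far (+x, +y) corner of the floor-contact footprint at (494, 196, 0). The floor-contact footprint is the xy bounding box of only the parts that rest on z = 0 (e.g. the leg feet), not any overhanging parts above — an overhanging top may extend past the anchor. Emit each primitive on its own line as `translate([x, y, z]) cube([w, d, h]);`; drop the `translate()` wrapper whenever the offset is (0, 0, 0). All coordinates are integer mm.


translate([407, 120, 0]) cube([87, 76, 1757]);


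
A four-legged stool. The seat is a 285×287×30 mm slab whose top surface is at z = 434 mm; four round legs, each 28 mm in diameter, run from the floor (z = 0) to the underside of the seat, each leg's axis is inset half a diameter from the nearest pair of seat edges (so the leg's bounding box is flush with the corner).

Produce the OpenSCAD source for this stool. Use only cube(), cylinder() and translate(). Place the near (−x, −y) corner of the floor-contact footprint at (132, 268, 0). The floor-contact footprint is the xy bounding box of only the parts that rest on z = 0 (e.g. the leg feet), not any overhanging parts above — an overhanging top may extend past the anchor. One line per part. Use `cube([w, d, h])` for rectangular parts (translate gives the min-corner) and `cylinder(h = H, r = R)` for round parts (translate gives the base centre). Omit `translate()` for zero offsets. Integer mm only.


translate([132, 268, 404]) cube([285, 287, 30]);
translate([146, 282, 0]) cylinder(h = 404, r = 14);
translate([403, 282, 0]) cylinder(h = 404, r = 14);
translate([146, 541, 0]) cylinder(h = 404, r = 14);
translate([403, 541, 0]) cylinder(h = 404, r = 14);


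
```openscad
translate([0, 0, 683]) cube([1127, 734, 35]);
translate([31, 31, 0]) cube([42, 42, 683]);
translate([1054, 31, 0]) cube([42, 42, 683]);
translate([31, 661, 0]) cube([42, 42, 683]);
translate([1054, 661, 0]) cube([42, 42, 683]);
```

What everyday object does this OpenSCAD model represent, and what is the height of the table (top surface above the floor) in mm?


A table. The table height is 718 mm.

A 1127×734×35 slab sits at z = 683 on four 42 mm square posts — a table. The top surface is at 683 + 35 = 718 mm.


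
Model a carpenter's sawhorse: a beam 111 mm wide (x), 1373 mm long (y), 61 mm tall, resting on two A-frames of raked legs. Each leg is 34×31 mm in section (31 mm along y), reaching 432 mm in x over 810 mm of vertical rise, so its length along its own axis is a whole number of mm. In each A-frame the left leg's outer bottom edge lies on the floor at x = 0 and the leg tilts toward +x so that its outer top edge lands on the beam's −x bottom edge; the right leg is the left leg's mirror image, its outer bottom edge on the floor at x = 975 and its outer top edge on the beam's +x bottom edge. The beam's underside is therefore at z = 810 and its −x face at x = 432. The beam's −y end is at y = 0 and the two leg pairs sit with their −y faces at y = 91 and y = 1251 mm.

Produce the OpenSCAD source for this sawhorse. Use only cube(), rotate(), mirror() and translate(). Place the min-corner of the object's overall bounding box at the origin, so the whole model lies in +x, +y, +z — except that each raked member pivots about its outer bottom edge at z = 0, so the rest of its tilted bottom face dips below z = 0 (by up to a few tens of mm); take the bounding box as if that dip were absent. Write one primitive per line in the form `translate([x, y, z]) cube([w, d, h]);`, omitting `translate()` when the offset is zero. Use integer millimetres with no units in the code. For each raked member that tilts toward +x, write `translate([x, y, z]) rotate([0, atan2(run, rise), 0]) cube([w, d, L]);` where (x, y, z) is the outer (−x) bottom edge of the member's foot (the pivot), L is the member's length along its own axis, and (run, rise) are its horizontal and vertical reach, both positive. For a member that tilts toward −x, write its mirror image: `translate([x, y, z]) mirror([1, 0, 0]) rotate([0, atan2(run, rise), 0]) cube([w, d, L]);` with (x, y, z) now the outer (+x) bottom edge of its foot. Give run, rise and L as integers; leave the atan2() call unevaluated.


translate([432, 0, 810]) cube([111, 1373, 61]);
translate([0, 91, 0]) rotate([0, atan2(432, 810), 0]) cube([34, 31, 918]);
translate([975, 91, 0]) mirror([1, 0, 0]) rotate([0, atan2(432, 810), 0]) cube([34, 31, 918]);
translate([0, 1251, 0]) rotate([0, atan2(432, 810), 0]) cube([34, 31, 918]);
translate([975, 1251, 0]) mirror([1, 0, 0]) rotate([0, atan2(432, 810), 0]) cube([34, 31, 918]);


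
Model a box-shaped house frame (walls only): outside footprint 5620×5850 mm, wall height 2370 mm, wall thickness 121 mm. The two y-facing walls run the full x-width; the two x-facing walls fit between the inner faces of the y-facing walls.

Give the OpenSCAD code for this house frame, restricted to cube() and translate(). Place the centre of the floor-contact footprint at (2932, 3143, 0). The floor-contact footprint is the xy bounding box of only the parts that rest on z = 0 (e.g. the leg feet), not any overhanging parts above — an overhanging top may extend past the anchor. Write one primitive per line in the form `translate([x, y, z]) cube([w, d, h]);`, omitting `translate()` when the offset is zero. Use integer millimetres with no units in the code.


translate([122, 218, 0]) cube([5620, 121, 2370]);
translate([122, 5947, 0]) cube([5620, 121, 2370]);
translate([122, 339, 0]) cube([121, 5608, 2370]);
translate([5621, 339, 0]) cube([121, 5608, 2370]);


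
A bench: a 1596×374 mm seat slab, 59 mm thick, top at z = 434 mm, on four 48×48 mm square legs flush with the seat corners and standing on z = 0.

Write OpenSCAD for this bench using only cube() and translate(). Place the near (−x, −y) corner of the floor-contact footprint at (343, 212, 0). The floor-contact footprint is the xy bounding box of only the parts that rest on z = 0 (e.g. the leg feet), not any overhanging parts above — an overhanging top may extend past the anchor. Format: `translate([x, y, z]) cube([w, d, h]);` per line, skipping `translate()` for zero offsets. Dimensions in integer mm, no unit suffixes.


// leg_h = 434 − 59 = 375
translate([343, 212, 375]) cube([1596, 374, 59]);
translate([343, 212, 0]) cube([48, 48, 375]);
translate([343, 538, 0]) cube([48, 48, 375]);
translate([1891, 212, 0]) cube([48, 48, 375]);
translate([1891, 538, 0]) cube([48, 48, 375]);


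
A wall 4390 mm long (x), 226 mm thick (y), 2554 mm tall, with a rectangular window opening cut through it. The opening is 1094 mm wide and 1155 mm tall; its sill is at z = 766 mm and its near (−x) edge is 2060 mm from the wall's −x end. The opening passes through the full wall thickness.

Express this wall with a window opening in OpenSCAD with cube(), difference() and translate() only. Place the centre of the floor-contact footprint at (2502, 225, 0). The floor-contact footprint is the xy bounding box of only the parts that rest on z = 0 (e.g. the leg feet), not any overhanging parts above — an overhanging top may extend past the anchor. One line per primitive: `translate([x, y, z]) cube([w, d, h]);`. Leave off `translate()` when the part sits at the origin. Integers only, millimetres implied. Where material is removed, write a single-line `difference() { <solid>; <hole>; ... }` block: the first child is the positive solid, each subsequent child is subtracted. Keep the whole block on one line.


difference() { translate([307, 112, 0]) cube([4390, 226, 2554]); translate([2367, 112, 766]) cube([1094, 226, 1155]); }


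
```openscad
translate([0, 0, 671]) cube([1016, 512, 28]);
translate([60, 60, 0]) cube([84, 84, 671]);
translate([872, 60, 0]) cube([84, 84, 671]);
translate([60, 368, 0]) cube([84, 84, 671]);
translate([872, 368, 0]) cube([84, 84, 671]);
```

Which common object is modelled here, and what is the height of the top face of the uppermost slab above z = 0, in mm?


A table. The table height is 699 mm.

A 1016×512×28 slab sits at z = 671 on four 84 mm square posts — a table. The top surface is at 671 + 28 = 699 mm.


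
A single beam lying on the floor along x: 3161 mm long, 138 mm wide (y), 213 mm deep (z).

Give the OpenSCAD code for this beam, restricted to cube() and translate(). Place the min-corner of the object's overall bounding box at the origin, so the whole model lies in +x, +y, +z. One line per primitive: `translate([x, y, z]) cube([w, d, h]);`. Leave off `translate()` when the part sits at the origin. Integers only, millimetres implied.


cube([3161, 138, 213]);


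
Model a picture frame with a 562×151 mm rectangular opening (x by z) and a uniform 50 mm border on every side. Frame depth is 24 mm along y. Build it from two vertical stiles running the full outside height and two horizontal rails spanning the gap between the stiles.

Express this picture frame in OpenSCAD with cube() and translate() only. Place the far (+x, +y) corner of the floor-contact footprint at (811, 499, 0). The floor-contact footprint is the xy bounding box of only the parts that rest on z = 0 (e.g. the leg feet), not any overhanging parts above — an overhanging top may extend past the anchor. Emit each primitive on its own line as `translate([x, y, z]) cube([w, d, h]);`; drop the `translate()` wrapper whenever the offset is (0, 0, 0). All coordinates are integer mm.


translate([149, 475, 0]) cube([50, 24, 251]);
translate([761, 475, 0]) cube([50, 24, 251]);
translate([199, 475, 0]) cube([562, 24, 50]);
translate([199, 475, 201]) cube([562, 24, 50]);


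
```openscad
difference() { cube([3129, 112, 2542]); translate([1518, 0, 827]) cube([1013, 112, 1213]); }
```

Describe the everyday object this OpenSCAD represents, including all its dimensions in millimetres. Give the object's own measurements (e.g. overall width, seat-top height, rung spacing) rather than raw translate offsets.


A wall 3129 mm long (x), 112 mm thick (y), 2542 mm tall, with a rectangular window opening cut through it. The opening is 1013 mm wide and 1213 mm tall; its sill is at z = 827 mm and its near (−x) edge is 1518 mm from the wall's −x end. The opening passes through the full wall thickness.


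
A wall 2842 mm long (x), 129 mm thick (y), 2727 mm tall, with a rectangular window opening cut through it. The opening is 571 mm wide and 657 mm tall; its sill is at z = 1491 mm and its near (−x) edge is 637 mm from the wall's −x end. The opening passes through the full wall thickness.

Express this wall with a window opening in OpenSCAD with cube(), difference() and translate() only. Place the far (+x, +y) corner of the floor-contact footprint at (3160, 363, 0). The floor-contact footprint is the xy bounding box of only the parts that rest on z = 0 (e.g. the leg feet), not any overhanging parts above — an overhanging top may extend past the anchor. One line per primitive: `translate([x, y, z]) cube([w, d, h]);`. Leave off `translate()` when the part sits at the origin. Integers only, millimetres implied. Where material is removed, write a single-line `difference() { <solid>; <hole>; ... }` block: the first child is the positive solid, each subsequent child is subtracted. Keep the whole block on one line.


difference() { translate([318, 234, 0]) cube([2842, 129, 2727]); translate([955, 234, 1491]) cube([571, 129, 657]); }


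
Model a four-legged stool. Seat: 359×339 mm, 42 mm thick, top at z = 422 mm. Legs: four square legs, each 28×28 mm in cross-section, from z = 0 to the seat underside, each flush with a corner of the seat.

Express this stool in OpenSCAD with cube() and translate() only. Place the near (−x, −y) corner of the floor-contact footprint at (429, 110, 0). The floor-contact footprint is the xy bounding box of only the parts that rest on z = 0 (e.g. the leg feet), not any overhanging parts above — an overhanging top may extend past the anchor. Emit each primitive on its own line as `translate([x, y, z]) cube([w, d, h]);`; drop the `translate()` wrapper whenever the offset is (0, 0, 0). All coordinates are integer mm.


// leg_h = 422 - 42 = 380
translate([429, 110, 380]) cube([359, 339, 42]);
translate([429, 110, 0]) cube([28, 28, 380]);
translate([760, 110, 0]) cube([28, 28, 380]);
translate([429, 421, 0]) cube([28, 28, 380]);
translate([760, 421, 0]) cube([28, 28, 380]);


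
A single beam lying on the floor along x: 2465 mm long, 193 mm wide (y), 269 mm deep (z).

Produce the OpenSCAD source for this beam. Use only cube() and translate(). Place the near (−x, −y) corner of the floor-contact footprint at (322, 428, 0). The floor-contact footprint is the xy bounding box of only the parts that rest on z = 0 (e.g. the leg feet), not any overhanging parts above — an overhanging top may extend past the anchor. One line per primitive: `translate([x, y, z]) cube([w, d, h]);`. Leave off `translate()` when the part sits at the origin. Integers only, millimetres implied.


translate([322, 428, 0]) cube([2465, 193, 269]);


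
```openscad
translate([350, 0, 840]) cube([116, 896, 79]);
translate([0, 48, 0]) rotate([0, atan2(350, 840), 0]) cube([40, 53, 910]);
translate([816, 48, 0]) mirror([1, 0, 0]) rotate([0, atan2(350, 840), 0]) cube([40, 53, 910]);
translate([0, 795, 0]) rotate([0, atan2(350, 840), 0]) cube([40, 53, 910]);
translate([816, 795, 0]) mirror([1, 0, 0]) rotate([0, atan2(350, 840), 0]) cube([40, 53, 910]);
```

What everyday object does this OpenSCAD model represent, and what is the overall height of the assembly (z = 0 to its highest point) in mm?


A sawhorse. The overall height is 919 mm.

A beam across two mirrored pairs of raked legs — a sawhorse. The beam's underside is at z = 840 (matching the legs' vertical rise in atan2(350, 840)) and the beam is 79 mm tall, so its top is at 840 + 79 = 919 mm. The raked legs top out at the beam's underside, so that is the highest point.


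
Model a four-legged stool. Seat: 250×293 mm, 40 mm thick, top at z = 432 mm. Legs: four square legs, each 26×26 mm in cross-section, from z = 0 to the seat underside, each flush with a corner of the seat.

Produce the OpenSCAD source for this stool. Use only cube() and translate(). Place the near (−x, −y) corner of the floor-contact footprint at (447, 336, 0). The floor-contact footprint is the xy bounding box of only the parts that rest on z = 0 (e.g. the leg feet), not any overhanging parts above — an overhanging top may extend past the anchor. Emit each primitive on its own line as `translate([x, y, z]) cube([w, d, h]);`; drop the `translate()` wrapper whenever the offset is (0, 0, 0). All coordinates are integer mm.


translate([447, 336, 392]) cube([250, 293, 40]);
translate([447, 336, 0]) cube([26, 26, 392]);
translate([671, 336, 0]) cube([26, 26, 392]);
translate([447, 603, 0]) cube([26, 26, 392]);
translate([671, 603, 0]) cube([26, 26, 392]);


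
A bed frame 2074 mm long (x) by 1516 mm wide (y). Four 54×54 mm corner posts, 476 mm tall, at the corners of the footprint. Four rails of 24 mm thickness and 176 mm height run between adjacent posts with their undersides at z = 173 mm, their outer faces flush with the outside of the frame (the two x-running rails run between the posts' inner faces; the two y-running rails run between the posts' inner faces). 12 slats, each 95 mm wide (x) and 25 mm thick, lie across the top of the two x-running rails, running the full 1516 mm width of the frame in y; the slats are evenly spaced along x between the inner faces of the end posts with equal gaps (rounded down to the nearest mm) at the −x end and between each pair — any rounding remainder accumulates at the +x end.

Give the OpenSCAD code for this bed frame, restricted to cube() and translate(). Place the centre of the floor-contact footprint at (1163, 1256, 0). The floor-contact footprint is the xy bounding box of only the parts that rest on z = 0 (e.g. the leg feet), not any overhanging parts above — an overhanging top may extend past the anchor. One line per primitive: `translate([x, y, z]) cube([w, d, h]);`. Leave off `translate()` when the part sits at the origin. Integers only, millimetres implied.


// slat z = rail_z + rail_h = 173 + 176 = 349
// slat gap = ⌊(1966 − 12·95) / 13⌋ = 63
translate([126, 498, 0]) cube([54, 54, 476]);
translate([126, 1960, 0]) cube([54, 54, 476]);
translate([2146, 498, 0]) cube([54, 54, 476]);
translate([2146, 1960, 0]) cube([54, 54, 476]);
translate([180, 498, 173]) cube([1966, 24, 176]);
translate([180, 1990, 173]) cube([1966, 24, 176]);
translate([126, 552, 173]) cube([24, 1408, 176]);
translate([2176, 552, 173]) cube([24, 1408, 176]);
translate([243, 498, 349]) cube([95, 1516, 25]);
translate([401, 498, 349]) cube([95, 1516, 25]);
translate([559, 498, 349]) cube([95, 1516, 25]);
translate([717, 498, 349]) cube([95, 1516, 25]);
translate([875, 498, 349]) cube([95, 1516, 25]);
translate([1033, 498, 349]) cube([95, 1516, 25]);
translate([1191, 498, 349]) cube([95, 1516, 25]);
translate([1349, 498, 349]) cube([95, 1516, 25]);
translate([1507, 498, 349]) cube([95, 1516, 25]);
translate([1665, 498, 349]) cube([95, 1516, 25]);
translate([1823, 498, 349]) cube([95, 1516, 25]);
translate([1981, 498, 349]) cube([95, 1516, 25]);


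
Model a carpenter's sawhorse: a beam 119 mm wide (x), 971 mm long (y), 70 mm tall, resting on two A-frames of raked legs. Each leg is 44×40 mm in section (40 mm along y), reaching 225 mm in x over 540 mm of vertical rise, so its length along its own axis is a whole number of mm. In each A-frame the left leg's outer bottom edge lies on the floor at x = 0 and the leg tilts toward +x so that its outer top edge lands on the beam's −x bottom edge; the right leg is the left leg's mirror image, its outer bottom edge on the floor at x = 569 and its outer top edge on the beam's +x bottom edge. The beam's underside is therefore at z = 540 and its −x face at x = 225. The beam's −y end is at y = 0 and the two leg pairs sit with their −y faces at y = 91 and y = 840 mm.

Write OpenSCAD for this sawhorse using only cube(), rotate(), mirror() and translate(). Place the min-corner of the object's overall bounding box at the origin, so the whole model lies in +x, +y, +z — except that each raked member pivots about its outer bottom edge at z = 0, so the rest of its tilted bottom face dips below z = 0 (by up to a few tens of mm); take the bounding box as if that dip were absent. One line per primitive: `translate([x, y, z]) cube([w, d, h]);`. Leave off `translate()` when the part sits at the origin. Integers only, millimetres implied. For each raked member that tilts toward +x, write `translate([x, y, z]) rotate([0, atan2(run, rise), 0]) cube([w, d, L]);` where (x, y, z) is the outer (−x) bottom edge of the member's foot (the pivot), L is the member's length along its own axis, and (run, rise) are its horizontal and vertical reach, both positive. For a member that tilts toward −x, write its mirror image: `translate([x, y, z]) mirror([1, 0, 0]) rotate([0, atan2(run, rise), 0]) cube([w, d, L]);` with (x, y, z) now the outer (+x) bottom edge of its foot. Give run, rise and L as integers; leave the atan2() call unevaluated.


// leg length = √(225² + 540²) = 585
// right-leg outer foot x = 2·225 + 119 = 569
// beam min-corner = (225, 0, 540)
translate([225, 0, 540]) cube([119, 971, 70]);
translate([0, 91, 0]) rotate([0, atan2(225, 540), 0]) cube([44, 40, 585]);
translate([569, 91, 0]) mirror([1, 0, 0]) rotate([0, atan2(225, 540), 0]) cube([44, 40, 585]);
translate([0, 840, 0]) rotate([0, atan2(225, 540), 0]) cube([44, 40, 585]);
translate([569, 840, 0]) mirror([1, 0, 0]) rotate([0, atan2(225, 540), 0]) cube([44, 40, 585]);


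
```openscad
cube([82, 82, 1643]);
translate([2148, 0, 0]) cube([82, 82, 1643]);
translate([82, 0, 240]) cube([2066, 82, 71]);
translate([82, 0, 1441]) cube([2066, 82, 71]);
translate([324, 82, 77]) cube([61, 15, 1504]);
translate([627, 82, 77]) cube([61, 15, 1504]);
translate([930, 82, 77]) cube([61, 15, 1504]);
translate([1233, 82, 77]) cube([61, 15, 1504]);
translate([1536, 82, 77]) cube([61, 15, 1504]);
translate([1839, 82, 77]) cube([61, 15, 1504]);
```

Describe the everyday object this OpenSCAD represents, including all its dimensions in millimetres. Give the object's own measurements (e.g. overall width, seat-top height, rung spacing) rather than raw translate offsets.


A fence section. Two 82×82 mm posts, 1643 mm tall, stand on the floor with a clear span of 2066 mm between their inner faces. Two horizontal rails of 82×71 mm section span the gap between the posts with their undersides at z = 240 mm and z = 1441 mm, flush with the posts' −y face. 6 pickets, each 61 mm wide, 15 mm thick and 1504 mm tall, are fixed to the +y face of the rails with their bottoms at z = 77 mm, spaced across the span with a 242 mm gap after the −x post and between neighbouring pickets, with 248 mm left before the +x post.


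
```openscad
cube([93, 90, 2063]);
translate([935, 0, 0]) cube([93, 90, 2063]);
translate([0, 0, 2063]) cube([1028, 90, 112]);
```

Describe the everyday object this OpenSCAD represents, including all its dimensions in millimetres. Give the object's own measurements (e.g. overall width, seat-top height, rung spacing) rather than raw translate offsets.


A door frame. The clear opening is 842 mm wide and 2063 mm high. Two 93 mm wide jambs, 90 mm deep, stand either side of the opening from the floor to the top of the opening. A 112 mm thick head sits across the top of both jambs, spanning the full outside width of the frame.


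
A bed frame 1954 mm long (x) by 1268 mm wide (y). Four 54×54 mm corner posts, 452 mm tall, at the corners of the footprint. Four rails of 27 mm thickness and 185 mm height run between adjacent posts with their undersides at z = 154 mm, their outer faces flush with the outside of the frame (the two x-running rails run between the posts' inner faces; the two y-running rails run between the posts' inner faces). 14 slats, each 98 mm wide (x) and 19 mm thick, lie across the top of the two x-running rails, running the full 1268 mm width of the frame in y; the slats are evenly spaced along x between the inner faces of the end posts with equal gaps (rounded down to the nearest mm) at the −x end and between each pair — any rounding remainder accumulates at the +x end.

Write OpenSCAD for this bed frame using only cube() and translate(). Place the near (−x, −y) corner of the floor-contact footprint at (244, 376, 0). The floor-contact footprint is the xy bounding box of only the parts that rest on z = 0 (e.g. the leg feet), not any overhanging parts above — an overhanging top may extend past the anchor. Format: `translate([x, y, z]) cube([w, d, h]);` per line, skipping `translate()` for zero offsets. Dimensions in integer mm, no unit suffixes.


translate([244, 376, 0]) cube([54, 54, 452]);
translate([244, 1590, 0]) cube([54, 54, 452]);
translate([2144, 376, 0]) cube([54, 54, 452]);
translate([2144, 1590, 0]) cube([54, 54, 452]);
translate([298, 376, 154]) cube([1846, 27, 185]);
translate([298, 1617, 154]) cube([1846, 27, 185]);
translate([244, 430, 154]) cube([27, 1160, 185]);
translate([2171, 430, 154]) cube([27, 1160, 185]);
translate([329, 376, 339]) cube([98, 1268, 19]);
translate([458, 376, 339]) cube([98, 1268, 19]);
translate([587, 376, 339]) cube([98, 1268, 19]);
translate([716, 376, 339]) cube([98, 1268, 19]);
translate([845, 376, 339]) cube([98, 1268, 19]);
translate([974, 376, 339]) cube([98, 1268, 19]);
translate([1103, 376, 339]) cube([98, 1268, 19]);
translate([1232, 376, 339]) cube([98, 1268, 19]);
translate([1361, 376, 339]) cube([98, 1268, 19]);
translate([1490, 376, 339]) cube([98, 1268, 19]);
translate([1619, 376, 339]) cube([98, 1268, 19]);
translate([1748, 376, 339]) cube([98, 1268, 19]);
translate([1877, 376, 339]) cube([98, 1268, 19]);
translate([2006, 376, 339]) cube([98, 1268, 19]);


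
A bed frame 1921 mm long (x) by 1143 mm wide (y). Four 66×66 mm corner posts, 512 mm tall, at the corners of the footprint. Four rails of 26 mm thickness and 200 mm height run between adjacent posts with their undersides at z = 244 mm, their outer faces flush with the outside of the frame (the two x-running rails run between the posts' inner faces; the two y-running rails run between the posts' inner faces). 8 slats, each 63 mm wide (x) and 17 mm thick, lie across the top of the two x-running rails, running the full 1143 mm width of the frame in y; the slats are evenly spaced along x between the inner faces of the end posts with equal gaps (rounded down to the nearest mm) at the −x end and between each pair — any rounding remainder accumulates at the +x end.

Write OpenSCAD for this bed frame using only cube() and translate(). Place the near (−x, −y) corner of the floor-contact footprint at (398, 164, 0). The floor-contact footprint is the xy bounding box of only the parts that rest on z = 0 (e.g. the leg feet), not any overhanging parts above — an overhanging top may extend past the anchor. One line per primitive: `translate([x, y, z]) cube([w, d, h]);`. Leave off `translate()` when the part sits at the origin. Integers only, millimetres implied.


// slat z = rail_z + rail_h = 244 + 200 = 444
// slat gap = ⌊(1789 − 8·63) / 9⌋ = 142
translate([398, 164, 0]) cube([66, 66, 512]);
translate([398, 1241, 0]) cube([66, 66, 512]);
translate([2253, 164, 0]) cube([66, 66, 512]);
translate([2253, 1241, 0]) cube([66, 66, 512]);
translate([464, 164, 244]) cube([1789, 26, 200]);
translate([464, 1281, 244]) cube([1789, 26, 200]);
translate([398, 230, 244]) cube([26, 1011, 200]);
translate([2293, 230, 244]) cube([26, 1011, 200]);
translate([606, 164, 444]) cube([63, 1143, 17]);
translate([811, 164, 444]) cube([63, 1143, 17]);
translate([1016, 164, 444]) cube([63, 1143, 17]);
translate([1221, 164, 444]) cube([63, 1143, 17]);
translate([1426, 164, 444]) cube([63, 1143, 17]);
translate([1631, 164, 444]) cube([63, 1143, 17]);
translate([1836, 164, 444]) cube([63, 1143, 17]);
translate([2041, 164, 444]) cube([63, 1143, 17]);


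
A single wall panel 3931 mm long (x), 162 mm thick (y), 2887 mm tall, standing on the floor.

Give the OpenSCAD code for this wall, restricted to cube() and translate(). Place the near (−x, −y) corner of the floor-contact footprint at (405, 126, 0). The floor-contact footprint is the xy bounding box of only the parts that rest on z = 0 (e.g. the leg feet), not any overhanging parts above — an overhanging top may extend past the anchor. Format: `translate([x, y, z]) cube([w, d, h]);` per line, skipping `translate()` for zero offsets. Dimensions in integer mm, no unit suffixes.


translate([405, 126, 0]) cube([3931, 162, 2887]);


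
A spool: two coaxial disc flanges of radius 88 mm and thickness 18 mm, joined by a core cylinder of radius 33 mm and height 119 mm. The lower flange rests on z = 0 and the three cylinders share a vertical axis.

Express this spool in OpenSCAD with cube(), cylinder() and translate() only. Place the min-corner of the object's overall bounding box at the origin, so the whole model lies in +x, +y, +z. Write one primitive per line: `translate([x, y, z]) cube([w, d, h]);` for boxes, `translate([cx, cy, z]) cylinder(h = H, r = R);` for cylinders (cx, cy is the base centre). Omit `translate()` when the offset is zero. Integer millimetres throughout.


translate([88, 88, 0]) cylinder(h = 18, r = 88);
translate([88, 88, 18]) cylinder(h = 119, r = 33);
translate([88, 88, 137]) cylinder(h = 18, r = 88);


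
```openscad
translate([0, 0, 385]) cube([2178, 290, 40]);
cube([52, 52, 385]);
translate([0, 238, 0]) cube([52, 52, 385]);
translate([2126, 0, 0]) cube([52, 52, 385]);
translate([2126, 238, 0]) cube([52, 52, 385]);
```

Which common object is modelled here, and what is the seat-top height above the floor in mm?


A bench. The seat-top height is 425 mm.

A long slab on four corner posts — a bench. The slab sits at z = 385 with thickness 40, so the top is 385 + 40 = 425 mm.


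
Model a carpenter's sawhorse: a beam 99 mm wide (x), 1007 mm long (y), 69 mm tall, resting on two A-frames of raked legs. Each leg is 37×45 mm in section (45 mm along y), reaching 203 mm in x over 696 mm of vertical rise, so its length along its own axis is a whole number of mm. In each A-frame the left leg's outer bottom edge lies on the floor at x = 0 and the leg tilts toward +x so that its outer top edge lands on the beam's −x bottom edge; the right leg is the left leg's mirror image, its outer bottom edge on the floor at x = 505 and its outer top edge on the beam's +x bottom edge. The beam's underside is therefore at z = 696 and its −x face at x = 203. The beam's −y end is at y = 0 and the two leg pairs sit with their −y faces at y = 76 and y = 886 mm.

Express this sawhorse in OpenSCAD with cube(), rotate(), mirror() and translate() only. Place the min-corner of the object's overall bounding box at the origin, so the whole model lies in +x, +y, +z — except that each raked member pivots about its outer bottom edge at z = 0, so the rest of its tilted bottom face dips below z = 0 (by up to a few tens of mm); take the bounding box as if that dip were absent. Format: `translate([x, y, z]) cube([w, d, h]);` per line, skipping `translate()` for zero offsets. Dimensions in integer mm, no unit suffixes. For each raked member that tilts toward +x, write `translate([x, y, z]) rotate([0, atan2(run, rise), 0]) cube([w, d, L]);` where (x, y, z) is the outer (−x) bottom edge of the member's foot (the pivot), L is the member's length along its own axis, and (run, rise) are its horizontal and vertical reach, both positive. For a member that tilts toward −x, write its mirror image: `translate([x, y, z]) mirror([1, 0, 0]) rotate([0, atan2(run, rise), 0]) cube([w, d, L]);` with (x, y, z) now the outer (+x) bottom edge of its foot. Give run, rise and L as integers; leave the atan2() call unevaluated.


// leg length = √(203² + 696²) = 725
// right-leg outer foot x = 2·203 + 99 = 505
// beam min-corner = (203, 0, 696)
translate([203, 0, 696]) cube([99, 1007, 69]);
translate([0, 76, 0]) rotate([0, atan2(203, 696), 0]) cube([37, 45, 725]);
translate([505, 76, 0]) mirror([1, 0, 0]) rotate([0, atan2(203, 696), 0]) cube([37, 45, 725]);
translate([0, 886, 0]) rotate([0, atan2(203, 696), 0]) cube([37, 45, 725]);
translate([505, 886, 0]) mirror([1, 0, 0]) rotate([0, atan2(203, 696), 0]) cube([37, 45, 725]);


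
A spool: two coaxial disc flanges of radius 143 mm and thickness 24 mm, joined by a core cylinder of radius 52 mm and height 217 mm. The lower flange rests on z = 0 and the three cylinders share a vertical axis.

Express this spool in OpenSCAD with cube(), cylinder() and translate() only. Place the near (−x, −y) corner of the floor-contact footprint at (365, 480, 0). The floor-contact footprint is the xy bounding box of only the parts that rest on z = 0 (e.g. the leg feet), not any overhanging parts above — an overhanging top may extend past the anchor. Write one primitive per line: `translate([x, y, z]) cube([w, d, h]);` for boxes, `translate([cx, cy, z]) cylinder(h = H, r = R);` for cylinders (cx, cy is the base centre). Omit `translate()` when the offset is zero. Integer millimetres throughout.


translate([508, 623, 0]) cylinder(h = 24, r = 143);
translate([508, 623, 24]) cylinder(h = 217, r = 52);
translate([508, 623, 241]) cylinder(h = 24, r = 143);


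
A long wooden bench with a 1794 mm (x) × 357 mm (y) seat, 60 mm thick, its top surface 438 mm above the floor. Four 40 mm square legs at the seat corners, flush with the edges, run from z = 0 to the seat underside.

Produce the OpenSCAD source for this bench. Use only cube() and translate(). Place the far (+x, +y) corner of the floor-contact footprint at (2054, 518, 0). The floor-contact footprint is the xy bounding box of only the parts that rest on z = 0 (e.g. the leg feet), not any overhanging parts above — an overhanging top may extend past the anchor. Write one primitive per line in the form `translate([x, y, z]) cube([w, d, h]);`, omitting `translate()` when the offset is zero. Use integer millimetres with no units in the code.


translate([260, 161, 378]) cube([1794, 357, 60]);
translate([260, 161, 0]) cube([40, 40, 378]);
translate([260, 478, 0]) cube([40, 40, 378]);
translate([2014, 161, 0]) cube([40, 40, 378]);
translate([2014, 478, 0]) cube([40, 40, 378]);


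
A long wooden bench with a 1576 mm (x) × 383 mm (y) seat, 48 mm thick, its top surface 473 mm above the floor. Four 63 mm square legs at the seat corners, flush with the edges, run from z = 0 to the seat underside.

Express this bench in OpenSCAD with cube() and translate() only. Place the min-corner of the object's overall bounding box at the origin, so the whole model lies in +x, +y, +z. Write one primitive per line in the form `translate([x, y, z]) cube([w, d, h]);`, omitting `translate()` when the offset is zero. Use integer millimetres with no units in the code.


translate([0, 0, 425]) cube([1576, 383, 48]);
cube([63, 63, 425]);
translate([0, 320, 0]) cube([63, 63, 425]);
translate([1513, 0, 0]) cube([63, 63, 425]);
translate([1513, 320, 0]) cube([63, 63, 425]);


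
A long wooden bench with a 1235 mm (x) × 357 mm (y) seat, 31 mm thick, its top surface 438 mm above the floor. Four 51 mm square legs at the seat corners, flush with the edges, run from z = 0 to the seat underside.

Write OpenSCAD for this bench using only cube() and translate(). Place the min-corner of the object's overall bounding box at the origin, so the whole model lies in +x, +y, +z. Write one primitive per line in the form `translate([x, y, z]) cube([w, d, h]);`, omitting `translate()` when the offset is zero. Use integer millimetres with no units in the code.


// leg_h = 438 − 31 = 407
translate([0, 0, 407]) cube([1235, 357, 31]);
cube([51, 51, 407]);
translate([0, 306, 0]) cube([51, 51, 407]);
translate([1184, 0, 0]) cube([51, 51, 407]);
translate([1184, 306, 0]) cube([51, 51, 407]);


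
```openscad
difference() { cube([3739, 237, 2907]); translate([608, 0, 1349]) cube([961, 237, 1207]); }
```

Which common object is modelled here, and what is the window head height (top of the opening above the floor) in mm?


A wall with a window opening. The window head height is 2556 mm.

A wall with a rectangular opening subtracted — a window. Sill at z = 1349, opening 1207 mm tall, so the head is at 1349 + 1207 = 2556 mm.


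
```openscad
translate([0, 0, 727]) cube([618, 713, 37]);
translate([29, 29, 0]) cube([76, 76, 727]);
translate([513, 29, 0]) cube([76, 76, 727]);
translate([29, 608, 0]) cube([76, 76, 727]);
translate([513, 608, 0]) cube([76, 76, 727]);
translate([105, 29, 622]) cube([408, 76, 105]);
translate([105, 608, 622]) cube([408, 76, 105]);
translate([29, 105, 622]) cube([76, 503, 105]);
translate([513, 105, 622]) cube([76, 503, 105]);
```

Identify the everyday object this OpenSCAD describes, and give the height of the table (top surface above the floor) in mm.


A table. The table height is 764 mm.

A 618×713×37 slab sits at z = 727 on four 76 mm square posts — a table. The top surface is at 727 + 37 = 764 mm.


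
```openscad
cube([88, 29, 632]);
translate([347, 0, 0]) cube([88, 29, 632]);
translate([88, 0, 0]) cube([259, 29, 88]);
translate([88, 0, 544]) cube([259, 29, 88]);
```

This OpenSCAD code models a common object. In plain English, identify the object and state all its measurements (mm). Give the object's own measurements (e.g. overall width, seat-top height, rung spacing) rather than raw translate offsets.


A rectangular picture frame lying in the x–z plane (depth along y). The opening is 259 mm wide (x) by 456 mm tall (z), surrounded by a border 88 mm wide on all four sides. The frame is 29 mm deep and is made of two full-height vertical stiles with two horizontal rails fitted between them.


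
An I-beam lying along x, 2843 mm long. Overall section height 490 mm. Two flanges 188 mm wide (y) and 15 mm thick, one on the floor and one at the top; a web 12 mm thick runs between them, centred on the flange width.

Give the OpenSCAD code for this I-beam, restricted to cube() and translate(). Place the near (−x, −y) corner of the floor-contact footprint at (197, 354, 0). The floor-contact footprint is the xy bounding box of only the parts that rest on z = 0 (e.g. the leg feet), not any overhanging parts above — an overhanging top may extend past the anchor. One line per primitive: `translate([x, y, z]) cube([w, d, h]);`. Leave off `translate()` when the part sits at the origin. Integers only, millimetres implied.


translate([197, 354, 0]) cube([2843, 188, 15]);
translate([197, 442, 15]) cube([2843, 12, 460]);
translate([197, 354, 475]) cube([2843, 188, 15]);


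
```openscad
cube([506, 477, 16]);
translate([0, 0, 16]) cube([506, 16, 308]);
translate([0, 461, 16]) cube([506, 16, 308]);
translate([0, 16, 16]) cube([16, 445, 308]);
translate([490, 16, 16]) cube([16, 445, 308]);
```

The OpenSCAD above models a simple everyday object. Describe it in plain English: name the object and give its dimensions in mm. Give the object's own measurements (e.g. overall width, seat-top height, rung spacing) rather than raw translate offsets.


An open-topped rectangular box: outside dimensions 506×477×324 mm, with a uniform wall and base thickness of 16 mm. The base is a full 506×477 slab on the floor; four walls sit on top of the base. The front and back walls (the −y and +y sides) span the full width; the two side walls fit between them.


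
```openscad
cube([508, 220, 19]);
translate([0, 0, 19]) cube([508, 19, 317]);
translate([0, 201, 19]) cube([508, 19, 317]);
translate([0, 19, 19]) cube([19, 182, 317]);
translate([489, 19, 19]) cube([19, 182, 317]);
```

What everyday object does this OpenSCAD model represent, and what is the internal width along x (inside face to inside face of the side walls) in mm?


An open box. The internal width is 470 mm.

A 508×220 base slab with four walls standing on it — an open box. The base is 508 mm wide and the walls are 19 mm thick, so the internal width is 508 − 2 × 19 = 470 mm.


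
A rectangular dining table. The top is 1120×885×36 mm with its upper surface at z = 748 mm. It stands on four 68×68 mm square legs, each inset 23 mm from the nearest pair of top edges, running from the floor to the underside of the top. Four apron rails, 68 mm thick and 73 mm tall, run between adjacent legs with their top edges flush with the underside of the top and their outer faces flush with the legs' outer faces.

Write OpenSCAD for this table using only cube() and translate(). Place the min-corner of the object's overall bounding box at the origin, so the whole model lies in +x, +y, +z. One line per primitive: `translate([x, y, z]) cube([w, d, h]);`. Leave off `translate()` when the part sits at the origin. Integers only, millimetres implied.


translate([0, 0, 712]) cube([1120, 885, 36]);
translate([23, 23, 0]) cube([68, 68, 712]);
translate([1029, 23, 0]) cube([68, 68, 712]);
translate([23, 794, 0]) cube([68, 68, 712]);
translate([1029, 794, 0]) cube([68, 68, 712]);
translate([91, 23, 639]) cube([938, 68, 73]);
translate([91, 794, 639]) cube([938, 68, 73]);
translate([23, 91, 639]) cube([68, 703, 73]);
translate([1029, 91, 639]) cube([68, 703, 73]);


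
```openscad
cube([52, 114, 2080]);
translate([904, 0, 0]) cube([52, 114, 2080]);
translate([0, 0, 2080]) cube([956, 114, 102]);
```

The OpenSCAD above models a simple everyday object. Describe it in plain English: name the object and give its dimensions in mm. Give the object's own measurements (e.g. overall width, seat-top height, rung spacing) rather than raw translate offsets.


A door frame. The clear opening is 852 mm wide and 2080 mm high. Two 52 mm wide jambs, 114 mm deep, stand either side of the opening from the floor to the top of the opening. A 102 mm thick head sits across the top of both jambs, spanning the full outside width of the frame.


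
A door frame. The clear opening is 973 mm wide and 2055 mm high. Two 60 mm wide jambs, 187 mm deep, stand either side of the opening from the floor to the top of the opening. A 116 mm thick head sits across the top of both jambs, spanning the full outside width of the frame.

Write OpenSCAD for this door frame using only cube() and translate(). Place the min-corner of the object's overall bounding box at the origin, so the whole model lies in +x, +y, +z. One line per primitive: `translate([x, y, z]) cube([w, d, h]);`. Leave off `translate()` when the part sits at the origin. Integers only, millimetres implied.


cube([60, 187, 2055]);
translate([1033, 0, 0]) cube([60, 187, 2055]);
translate([0, 0, 2055]) cube([1093, 187, 116]);
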